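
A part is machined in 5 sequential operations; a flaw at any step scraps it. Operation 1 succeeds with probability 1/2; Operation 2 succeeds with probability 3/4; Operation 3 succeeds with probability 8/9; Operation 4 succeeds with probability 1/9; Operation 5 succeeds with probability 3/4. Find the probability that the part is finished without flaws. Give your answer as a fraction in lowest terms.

1/36

Multiplying along the chain,
P = 1/2 × 3/4 × 8/9 × 1/9 × 3/4 = 72/2592 = 1/36.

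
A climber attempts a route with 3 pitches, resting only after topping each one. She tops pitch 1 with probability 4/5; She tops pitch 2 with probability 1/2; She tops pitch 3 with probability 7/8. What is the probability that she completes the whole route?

Multiplying along the chain,
P = 4/5 × 1/2 × 7/8 = 28/80 = 7/20.

7/20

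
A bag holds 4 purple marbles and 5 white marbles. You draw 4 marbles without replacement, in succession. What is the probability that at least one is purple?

P(no purple) = 5/9 × 4/8 × 3/7 × 2/6 = 120/3024 = 5/126.
P(at least one) = 1 − 5/126 = 121/126.

121/126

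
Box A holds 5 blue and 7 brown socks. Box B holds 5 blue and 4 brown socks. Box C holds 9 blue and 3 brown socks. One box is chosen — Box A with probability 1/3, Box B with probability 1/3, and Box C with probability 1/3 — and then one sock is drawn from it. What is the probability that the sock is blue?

31/54

From Box A: P(blue) = 5/12.
From Box B: P(blue) = 5/9.
From Box C: P(blue) = 9/12.
Total probability = (1/3)(5/12) + (1/3)(5/9) + (1/3)(9/12) = 31/54.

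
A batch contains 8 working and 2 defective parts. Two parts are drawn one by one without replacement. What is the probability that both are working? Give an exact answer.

P = 8/10 × 7/9 = 56/90 = 28/45.

28/45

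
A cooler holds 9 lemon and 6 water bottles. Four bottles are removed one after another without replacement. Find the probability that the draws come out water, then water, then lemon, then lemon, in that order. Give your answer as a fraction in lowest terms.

Multiply the probability of each draw given the previous ones:
P = 6/15 × 5/14 × 9/13 × 8/12 = 2160/32760 = 6/91.

6/91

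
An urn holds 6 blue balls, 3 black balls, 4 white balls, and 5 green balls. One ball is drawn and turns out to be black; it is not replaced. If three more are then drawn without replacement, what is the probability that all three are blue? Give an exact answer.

1/34

After the first draw, 6 of the remaining 17 balls are blue.
P = 6/17 × 5/16 × 4/15 = 120/4080 = 1/34.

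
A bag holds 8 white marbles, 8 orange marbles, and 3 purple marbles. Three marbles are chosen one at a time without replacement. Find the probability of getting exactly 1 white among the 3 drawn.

440/969

One ordering (white drawn first) has probability 8/19 × 11/18 × 10/17 = 880/5814 = 440/2907.
There are C(3,1) = 3 such orderings, each equally likely, so P = 3 × 440/2907 = 440/969.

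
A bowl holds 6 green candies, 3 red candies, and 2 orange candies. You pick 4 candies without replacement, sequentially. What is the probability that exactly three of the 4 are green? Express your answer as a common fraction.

10/33

One ordering (green drawn first) has probability 6/11 × 5/10 × 4/9 × 5/8 = 600/7920 = 5/66.
There are C(4,3) = 4 such orderings, each equally likely, so P = 4 × 5/66 = 10/33.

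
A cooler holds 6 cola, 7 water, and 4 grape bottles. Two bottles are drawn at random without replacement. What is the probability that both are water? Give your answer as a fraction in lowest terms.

21/136

P(every draw is water) = 7/17 × 6/16 = 42/272 = 21/136.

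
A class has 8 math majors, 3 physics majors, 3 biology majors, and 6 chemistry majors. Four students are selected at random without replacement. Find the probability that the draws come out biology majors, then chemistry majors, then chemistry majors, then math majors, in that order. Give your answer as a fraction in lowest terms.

2/323

Multiply the probability of each draw given the previous ones:
P = 3/20 × 6/19 × 5/18 × 8/17 = 720/116280 = 2/323.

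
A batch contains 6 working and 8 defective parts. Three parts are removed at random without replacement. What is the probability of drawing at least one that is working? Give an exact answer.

P(no working) = 8/14 × 7/13 × 6/12 = 336/2184 = 2/13.
P(at least one) = 1 − 2/13 = 11/13.

11/13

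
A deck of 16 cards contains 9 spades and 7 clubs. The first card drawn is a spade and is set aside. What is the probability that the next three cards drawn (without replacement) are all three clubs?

After the first draw, 7 of the remaining 15 cards are clubs.
P = 7/15 × 6/14 × 5/13 = 210/2730 = 1/13.

1/13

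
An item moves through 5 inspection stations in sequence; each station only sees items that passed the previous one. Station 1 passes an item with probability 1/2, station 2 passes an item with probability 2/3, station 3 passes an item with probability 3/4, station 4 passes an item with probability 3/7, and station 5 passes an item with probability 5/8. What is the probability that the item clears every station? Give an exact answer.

15/224

The events are sequential, so multiply the conditional probabilities:
P = 1/2 × 2/3 × 3/4 × 3/7 × 5/8 = 90/1344 = 15/224.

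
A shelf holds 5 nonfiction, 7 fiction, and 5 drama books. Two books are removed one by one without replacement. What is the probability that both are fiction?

21/136

P(all fiction) = 7/17 × 6/16 = 42/272 = 21/136.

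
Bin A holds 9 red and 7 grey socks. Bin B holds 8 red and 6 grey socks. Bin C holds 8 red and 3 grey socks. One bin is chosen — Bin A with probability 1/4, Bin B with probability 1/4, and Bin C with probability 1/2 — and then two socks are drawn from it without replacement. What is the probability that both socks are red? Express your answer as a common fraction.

465/1144

From Bin A: P(both red) = (9/16)(8/15) = 3/10.
From Bin B: P(both red) = (8/14)(7/13) = 4/13.
From Bin C: P(both red) = (8/11)(7/10) = 28/55.
Total probability = (1/4)(3/10) + (1/4)(4/13) + (1/2)(28/55) = 465/1144.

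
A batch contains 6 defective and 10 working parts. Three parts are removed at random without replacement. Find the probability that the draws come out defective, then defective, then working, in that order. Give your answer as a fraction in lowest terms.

Each draw changes the counts, so multiply the conditional probabilities along the sequence:
P = 6/16 × 5/15 × 10/14 = 300/3360 = 5/56.

5/56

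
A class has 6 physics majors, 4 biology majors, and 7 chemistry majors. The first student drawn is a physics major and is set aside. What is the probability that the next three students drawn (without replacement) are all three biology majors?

1/140

After the first draw, 4 of the remaining 16 students are biology majors.
P = 4/16 × 3/15 × 2/14 = 24/3360 = 1/140.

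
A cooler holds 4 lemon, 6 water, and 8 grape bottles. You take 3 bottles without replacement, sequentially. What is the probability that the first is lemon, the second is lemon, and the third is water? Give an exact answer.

1/68

Each draw changes the counts, so multiply the conditional probabilities along the sequence:
P = 4/18 × 3/17 × 6/16 = 72/4896 = 1/68.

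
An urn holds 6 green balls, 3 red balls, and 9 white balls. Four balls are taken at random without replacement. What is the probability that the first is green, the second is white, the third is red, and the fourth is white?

Multiply the probability of each draw given the previous ones:
P = 6/18 × 9/17 × 3/16 × 8/15 = 1296/73440 = 3/170.

3/170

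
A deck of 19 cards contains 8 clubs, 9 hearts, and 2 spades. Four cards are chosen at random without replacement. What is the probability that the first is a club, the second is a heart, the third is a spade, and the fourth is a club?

7/646

Chain rule:
P = 8/19 × 9/18 × 2/17 × 7/16 = 1008/93024 = 7/646.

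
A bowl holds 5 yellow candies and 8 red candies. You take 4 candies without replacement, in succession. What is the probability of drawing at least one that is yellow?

P(no yellow) = 8/13 × 7/12 × 6/11 × 5/10 = 1680/17160 = 14/143.
P(at least one) = 1 − 14/143 = 129/143.

129/143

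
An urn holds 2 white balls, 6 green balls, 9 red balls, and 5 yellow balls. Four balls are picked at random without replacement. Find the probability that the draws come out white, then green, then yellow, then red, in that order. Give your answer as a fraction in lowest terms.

9/2926

Each draw changes the counts, so multiply the conditional probabilities along the sequence:
P = 2/22 × 6/21 × 5/20 × 9/19 = 540/175560 = 9/2926.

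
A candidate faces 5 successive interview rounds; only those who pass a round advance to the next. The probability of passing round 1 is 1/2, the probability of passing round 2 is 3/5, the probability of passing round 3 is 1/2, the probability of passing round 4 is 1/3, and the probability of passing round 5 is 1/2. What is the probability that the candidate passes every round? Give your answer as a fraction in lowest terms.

1/40

Multiplying along the chain,
P = 1/2 × 3/5 × 1/2 × 1/3 × 1/2 = 3/120 = 1/40.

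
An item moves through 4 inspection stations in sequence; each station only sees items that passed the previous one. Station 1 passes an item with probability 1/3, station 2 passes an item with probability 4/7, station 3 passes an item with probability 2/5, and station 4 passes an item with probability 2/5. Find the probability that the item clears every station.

The events are sequential, so multiply the conditional probabilities:
P = 1/3 × 4/7 × 2/5 × 2/5 = 16/525.

16/525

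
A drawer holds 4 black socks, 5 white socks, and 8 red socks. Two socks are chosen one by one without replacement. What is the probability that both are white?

P(all white) = 5/17 × 4/16 = 20/272 = 5/68.

5/68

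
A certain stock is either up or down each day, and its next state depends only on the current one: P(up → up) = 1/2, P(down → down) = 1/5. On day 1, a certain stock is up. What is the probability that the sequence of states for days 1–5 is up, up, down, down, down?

1/100

Day 1 is given. For each transition, use the conditional probability from the current state:
P(up | up) = 1/2; P(down | up) = 1/2; P(down | down) = 1/5; P(down | down) = 1/5.
P = 1/2 × 1/2 × 1/5 × 1/5 = 1/100.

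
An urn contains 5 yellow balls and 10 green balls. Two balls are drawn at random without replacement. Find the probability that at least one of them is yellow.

4/7

P(no yellow) = 10/15 × 9/14 = 90/210 = 3/7.
P(at least one) = 1 − 3/7 = 4/7.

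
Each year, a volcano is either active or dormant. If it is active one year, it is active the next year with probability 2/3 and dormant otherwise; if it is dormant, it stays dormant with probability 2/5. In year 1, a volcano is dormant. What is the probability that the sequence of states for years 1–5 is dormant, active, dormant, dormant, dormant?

4/125

Year 1 is given. For each transition, use the conditional probability from the current state:
P(active | dormant) = 3/5; P(dormant | active) = 1/3; P(dormant | dormant) = 2/5; P(dormant | dormant) = 2/5.
P = 3/5 × 1/3 × 2/5 × 2/5 = 12/375 = 4/125.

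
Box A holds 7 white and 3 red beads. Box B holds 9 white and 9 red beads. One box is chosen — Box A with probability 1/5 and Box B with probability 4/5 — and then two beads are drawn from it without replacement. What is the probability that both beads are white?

359/1275

From Box A: P(both white) = (7/10)(6/9) = 7/15.
From Box B: P(both white) = (9/18)(8/17) = 4/17.
Total probability = (1/5)(7/15) + (4/5)(4/17) = 359/1275.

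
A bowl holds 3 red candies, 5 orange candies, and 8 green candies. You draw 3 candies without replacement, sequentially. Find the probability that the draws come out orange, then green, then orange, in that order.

Each draw changes the counts, so multiply the conditional probabilities along the sequence:
P = 5/16 × 8/15 × 4/14 = 160/3360 = 1/21.

1/21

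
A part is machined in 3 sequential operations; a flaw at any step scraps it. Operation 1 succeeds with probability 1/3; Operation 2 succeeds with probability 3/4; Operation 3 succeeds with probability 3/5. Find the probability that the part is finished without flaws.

Multiplying along the chain,
P = 1/3 × 3/4 × 3/5 = 9/60 = 3/20.

3/20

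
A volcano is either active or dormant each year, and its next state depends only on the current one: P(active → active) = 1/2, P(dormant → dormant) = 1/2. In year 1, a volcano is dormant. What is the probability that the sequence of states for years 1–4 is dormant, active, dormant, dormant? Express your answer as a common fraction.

1/8

Year 1 is given. For each transition, use the conditional probability from the current state:
P(active | dormant) = 1/2; P(dormant | active) = 1/2; P(dormant | dormant) = 1/2.
P = 1/2 × 1/2 × 1/2 = 1/8.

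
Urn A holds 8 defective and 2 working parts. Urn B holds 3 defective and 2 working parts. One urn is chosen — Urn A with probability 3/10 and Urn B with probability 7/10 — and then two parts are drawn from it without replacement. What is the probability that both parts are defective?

From Urn A: P(both defective) = (8/10)(7/9) = 28/45.
From Urn B: P(both defective) = (3/5)(2/4) = 3/10.
Total probability = (3/10)(28/45) + (7/10)(3/10) = 119/300.

119/300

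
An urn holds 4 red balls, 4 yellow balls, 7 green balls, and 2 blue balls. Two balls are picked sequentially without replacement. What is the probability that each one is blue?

1/136

P(all blue) = 2/17 × 1/16 = 2/272 = 1/136.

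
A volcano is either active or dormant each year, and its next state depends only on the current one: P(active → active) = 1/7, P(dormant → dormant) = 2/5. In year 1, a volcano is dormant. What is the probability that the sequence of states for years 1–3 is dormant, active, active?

3/35

Year 1 is given. For each transition, use the conditional probability from the current state:
P(active | dormant) = 3/5; P(active | active) = 1/7.
P = 3/5 × 1/7 = 3/35.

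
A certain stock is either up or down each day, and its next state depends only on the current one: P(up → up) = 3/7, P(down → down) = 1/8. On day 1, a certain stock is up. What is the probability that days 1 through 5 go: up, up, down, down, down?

3/784

Day 1 is given. For each transition, use the conditional probability from the current state:
P(up | up) = 3/7; P(down | up) = 4/7; P(down | down) = 1/8; P(down | down) = 1/8.
P = 3/7 × 4/7 × 1/8 × 1/8 = 12/3136 = 3/784.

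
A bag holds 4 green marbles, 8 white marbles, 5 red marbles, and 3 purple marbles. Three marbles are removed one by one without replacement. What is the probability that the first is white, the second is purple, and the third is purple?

2/285

Multiply the probability of each draw given the previous ones:
P = 8/20 × 3/19 × 2/18 = 48/6840 = 2/285.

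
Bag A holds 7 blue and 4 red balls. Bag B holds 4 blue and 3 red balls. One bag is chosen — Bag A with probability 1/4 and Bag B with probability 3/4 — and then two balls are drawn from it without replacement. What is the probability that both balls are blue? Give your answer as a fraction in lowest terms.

477/1540

From Bag A: P(both blue) = (7/11)(6/10) = 21/55.
From Bag B: P(both blue) = (4/7)(3/6) = 2/7.
Total probability = (1/4)(21/55) + (3/4)(2/7) = 477/1540.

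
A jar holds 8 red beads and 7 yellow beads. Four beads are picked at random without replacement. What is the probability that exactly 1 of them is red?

One ordering (red drawn first) has probability 8/15 × 7/14 × 6/13 × 5/12 = 1680/32760 = 2/39.
There are C(4,1) = 4 such orderings, each equally likely, so P = 4 × 2/39 = 8/39.

8/39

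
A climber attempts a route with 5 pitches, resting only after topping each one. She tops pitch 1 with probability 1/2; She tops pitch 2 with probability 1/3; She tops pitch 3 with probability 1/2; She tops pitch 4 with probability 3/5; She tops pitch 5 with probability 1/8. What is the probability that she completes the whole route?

Each stage is reached only if all earlier stages succeed, so
P = 1/2 × 1/3 × 1/2 × 3/5 × 1/8 = 3/480 = 1/160.

1/160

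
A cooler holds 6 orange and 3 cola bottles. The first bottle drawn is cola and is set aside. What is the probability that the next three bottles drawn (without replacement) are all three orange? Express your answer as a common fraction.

5/14

With the first bottle removed, 6 orange remain out of 8.
P = 6/8 × 5/7 × 4/6 = 120/336 = 5/14.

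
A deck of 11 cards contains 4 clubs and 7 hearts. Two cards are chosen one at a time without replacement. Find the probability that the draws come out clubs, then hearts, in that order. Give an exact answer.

14/55

Multiply the probability of each draw given the previous ones:
P = 4/11 × 7/10 = 28/110 = 14/55.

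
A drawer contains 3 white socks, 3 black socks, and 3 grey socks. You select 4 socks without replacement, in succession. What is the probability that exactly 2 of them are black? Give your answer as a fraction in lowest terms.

5/14

One ordering (black drawn first) has probability 3/9 × 2/8 × 6/7 × 5/6 = 180/3024 = 5/84.
There are C(4,2) = 6 such orderings, each equally likely, so P = 6 × 5/84 = 5/14.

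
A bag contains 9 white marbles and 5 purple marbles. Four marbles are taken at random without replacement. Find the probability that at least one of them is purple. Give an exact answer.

P(no purple) = 9/14 × 8/13 × 7/12 × 6/11 = 3024/24024 = 18/143.
P(at least one) = 1 − 18/143 = 125/143.

125/143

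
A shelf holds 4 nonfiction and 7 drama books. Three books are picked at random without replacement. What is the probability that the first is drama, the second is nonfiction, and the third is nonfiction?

14/165

Each draw changes the counts, so multiply the conditional probabilities along the sequence:
P = 7/11 × 4/10 × 3/9 = 84/990 = 14/165.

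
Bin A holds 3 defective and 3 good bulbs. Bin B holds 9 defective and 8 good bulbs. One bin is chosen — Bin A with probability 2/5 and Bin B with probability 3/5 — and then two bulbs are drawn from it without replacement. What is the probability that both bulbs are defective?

203/850

From Bin A: P(both defective) = (3/6)(2/5) = 1/5.
From Bin B: P(both defective) = (9/17)(8/16) = 9/34.
Total probability = (2/5)(1/5) + (3/5)(9/34) = 203/850.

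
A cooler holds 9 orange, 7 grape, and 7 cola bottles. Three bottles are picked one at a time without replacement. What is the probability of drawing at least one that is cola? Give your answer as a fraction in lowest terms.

173/253

P(no cola) = 16/23 × 15/22 × 14/21 = 3360/10626 = 80/253.
P(at least one) = 1 − 80/253 = 173/253.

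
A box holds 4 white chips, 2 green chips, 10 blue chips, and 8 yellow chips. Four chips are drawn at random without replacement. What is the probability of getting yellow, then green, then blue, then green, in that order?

10/15939

Each draw changes the counts, so multiply the conditional probabilities along the sequence:
P = 8/24 × 2/23 × 10/22 × 1/21 = 160/255024 = 10/15939.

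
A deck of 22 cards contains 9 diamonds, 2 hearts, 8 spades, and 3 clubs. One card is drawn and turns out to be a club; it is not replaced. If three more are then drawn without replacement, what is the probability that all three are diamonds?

6/95

With the first card removed, 9 diamonds remain out of 21.
P = 9/21 × 8/20 × 7/19 = 504/7980 = 6/95.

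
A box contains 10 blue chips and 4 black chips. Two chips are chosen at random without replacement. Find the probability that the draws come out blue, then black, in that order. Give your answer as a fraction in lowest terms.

20/91

Chain rule:
P = 10/14 × 4/13 = 40/182 = 20/91.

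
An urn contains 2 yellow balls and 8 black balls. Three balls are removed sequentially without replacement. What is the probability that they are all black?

7/15

P(every draw is black) = 8/10 × 7/9 × 6/8 = 336/720 = 7/15.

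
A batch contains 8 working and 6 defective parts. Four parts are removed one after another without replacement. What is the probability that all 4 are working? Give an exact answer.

P(all working) = 8/14 × 7/13 × 6/12 × 5/11 = 1680/24024 = 10/143.

10/143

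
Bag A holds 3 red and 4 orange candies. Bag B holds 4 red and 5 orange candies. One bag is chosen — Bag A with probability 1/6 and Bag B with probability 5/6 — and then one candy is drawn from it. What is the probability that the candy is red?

From Bag A: P(red) = 3/7.
From Bag B: P(red) = 4/9.
Total probability = (1/6)(3/7) + (5/6)(4/9) = 167/378.

167/378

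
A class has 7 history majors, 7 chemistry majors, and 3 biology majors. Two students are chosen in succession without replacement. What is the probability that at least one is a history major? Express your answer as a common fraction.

91/136

P(no history majors) = 10/17 × 9/16 = 90/272 = 45/136.
P(at least one) = 1 − 45/136 = 91/136.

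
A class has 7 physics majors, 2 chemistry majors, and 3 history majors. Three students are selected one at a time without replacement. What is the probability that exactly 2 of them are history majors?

27/220

One ordering (history majors drawn first) has probability 3/12 × 2/11 × 9/10 = 54/1320 = 9/220.
There are C(3,2) = 3 such orderings, each equally likely, so P = 3 × 9/220 = 27/220.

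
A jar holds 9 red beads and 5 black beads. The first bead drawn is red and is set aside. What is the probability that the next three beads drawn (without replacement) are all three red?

After the first draw, 8 of the remaining 13 beads are red.
P = 8/13 × 7/12 × 6/11 = 336/1716 = 28/143.

28/143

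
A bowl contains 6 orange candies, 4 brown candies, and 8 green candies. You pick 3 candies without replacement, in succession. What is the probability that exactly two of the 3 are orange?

One ordering (orange drawn first) has probability 6/18 × 5/17 × 12/16 = 360/4896 = 5/68.
There are C(3,2) = 3 such orderings, each equally likely, so P = 3 × 5/68 = 15/68.

15/68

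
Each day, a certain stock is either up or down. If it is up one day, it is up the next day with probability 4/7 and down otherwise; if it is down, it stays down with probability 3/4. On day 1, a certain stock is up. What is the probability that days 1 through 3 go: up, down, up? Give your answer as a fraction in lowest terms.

3/28

Day 1 is given. For each transition, use the conditional probability from the current state:
P(down | up) = 3/7; P(up | down) = 1/4.
P = 3/7 × 1/4 = 3/28.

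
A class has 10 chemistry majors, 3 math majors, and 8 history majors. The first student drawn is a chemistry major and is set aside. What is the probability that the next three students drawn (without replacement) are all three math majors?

1/1140

With the first student removed, 3 math majors remain out of 20.
P = 3/20 × 2/19 × 1/18 = 6/6840 = 1/1140.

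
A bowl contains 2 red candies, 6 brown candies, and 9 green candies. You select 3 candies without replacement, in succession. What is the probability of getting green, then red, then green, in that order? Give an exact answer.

3/85

Chain rule:
P = 9/17 × 2/16 × 8/15 = 144/4080 = 3/85.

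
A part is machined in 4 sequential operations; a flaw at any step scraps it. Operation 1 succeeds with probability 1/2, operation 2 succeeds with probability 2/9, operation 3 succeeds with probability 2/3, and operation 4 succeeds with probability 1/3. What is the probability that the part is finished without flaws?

The events are sequential, so multiply the conditional probabilities:
P = 1/2 × 2/9 × 2/3 × 1/3 = 4/162 = 2/81.

2/81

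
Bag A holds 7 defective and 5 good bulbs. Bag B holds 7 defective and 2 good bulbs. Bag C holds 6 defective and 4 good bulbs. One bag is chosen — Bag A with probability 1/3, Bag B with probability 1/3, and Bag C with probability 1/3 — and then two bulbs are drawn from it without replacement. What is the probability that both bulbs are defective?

163/396

From Bag A: P(both defective) = (7/12)(6/11) = 7/22.
From Bag B: P(both defective) = (7/9)(6/8) = 7/12.
From Bag C: P(both defective) = (6/10)(5/9) = 1/3.
Total probability = (1/3)(7/22) + (1/3)(7/12) + (1/3)(1/3) = 163/396.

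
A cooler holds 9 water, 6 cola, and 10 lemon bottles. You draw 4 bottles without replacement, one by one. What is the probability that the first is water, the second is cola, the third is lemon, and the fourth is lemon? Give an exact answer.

Chain rule:
P = 9/25 × 6/24 × 10/23 × 9/22 = 4860/303600 = 81/5060.

81/5060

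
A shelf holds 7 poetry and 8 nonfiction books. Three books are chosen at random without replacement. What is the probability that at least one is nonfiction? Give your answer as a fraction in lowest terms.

P(no nonfiction) = 7/15 × 6/14 × 5/13 = 210/2730 = 1/13.
P(at least one) = 1 − 1/13 = 12/13.

12/13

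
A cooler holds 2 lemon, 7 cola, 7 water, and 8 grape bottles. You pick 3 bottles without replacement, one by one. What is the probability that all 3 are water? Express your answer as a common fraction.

P(every draw is water) = 7/24 × 6/23 × 5/22 = 210/12144 = 35/2024.

35/2024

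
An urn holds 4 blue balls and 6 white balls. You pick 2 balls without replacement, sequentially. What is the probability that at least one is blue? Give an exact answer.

P(no blue) = 6/10 × 5/9 = 30/90 = 1/3.
P(at least one) = 1 − 1/3 = 2/3.

2/3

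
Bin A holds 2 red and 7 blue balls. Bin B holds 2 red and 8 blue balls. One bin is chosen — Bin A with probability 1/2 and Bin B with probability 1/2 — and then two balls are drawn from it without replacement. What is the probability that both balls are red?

1/40

From Bin A: P(both red) = (2/9)(1/8) = 1/36.
From Bin B: P(both red) = (2/10)(1/9) = 1/45.
Total probability = (1/2)(1/36) + (1/2)(1/45) = 1/40.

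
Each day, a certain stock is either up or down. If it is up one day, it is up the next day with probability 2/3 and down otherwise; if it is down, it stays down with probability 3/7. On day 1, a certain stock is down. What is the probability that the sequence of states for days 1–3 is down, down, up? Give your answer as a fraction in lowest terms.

12/49

Day 1 is given. For each transition, use the conditional probability from the current state:
P(down | down) = 3/7; P(up | down) = 4/7.
P = 3/7 × 4/7 = 12/49.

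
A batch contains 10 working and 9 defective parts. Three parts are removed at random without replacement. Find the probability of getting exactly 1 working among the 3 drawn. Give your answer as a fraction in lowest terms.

One ordering (working drawn first) has probability 10/19 × 9/18 × 8/17 = 720/5814 = 40/323.
There are C(3,1) = 3 such orderings, each equally likely, so P = 3 × 40/323 = 120/323.

120/323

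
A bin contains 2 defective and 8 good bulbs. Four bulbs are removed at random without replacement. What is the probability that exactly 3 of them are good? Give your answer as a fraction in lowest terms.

8/15

One ordering (good drawn first) has probability 8/10 × 7/9 × 6/8 × 2/7 = 672/5040 = 2/15.
There are C(4,3) = 4 such orderings, each equally likely, so P = 4 × 2/15 = 8/15.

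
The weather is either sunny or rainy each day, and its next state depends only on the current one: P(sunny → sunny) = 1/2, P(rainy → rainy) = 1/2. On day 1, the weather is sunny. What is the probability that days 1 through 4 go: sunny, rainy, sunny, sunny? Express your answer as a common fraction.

Day 1 is given. For each transition, use the conditional probability from the current state:
P(rainy | sunny) = 1/2; P(sunny | rainy) = 1/2; P(sunny | sunny) = 1/2.
P = 1/2 × 1/2 × 1/2 = 1/8.

1/8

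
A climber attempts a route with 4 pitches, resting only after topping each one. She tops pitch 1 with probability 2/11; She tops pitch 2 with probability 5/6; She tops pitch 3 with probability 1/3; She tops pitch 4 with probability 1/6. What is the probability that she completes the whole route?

The events are sequential, so multiply the conditional probabilities:
P = 2/11 × 5/6 × 1/3 × 1/6 = 10/1188 = 5/594.

5/594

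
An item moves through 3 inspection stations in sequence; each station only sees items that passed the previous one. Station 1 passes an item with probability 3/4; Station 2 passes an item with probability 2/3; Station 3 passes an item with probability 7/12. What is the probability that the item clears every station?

7/24

Each stage is reached only if all earlier stages succeed, so
P = 3/4 × 2/3 × 7/12 = 42/144 = 7/24.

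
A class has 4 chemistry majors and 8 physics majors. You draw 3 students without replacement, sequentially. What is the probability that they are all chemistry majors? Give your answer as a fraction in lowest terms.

P(all chemistry majors) = 4/12 × 3/11 × 2/10 = 24/1320 = 1/55.

1/55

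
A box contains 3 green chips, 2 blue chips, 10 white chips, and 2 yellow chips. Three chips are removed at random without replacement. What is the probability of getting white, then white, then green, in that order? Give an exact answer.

Each draw changes the counts, so multiply the conditional probabilities along the sequence:
P = 10/17 × 9/16 × 3/15 = 270/4080 = 9/136.

9/136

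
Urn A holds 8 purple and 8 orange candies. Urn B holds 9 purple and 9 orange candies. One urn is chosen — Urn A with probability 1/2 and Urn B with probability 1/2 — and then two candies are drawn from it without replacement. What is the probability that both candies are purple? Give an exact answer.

From Urn A: P(both purple) = (8/16)(7/15) = 7/30.
From Urn B: P(both purple) = (9/18)(8/17) = 4/17.
Total probability = (1/2)(7/30) + (1/2)(4/17) = 239/1020.

239/1020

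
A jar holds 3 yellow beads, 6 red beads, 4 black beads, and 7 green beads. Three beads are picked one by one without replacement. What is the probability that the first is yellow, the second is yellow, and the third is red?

1/190

Multiply the probability of each draw given the previous ones:
P = 3/20 × 2/19 × 6/18 = 36/6840 = 1/190.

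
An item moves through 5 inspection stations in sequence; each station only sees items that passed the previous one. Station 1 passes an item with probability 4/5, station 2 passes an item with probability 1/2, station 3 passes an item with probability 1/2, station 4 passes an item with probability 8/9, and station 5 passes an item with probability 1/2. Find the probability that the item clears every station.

4/45

Each stage is reached only if all earlier stages succeed, so
P = 4/5 × 1/2 × 1/2 × 8/9 × 1/2 = 32/360 = 4/45.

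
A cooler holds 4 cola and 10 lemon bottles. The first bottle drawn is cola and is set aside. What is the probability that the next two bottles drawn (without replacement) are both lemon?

15/26

With the first bottle removed, 10 lemon remain out of 13.
P = 10/13 × 9/12 = 90/156 = 15/26.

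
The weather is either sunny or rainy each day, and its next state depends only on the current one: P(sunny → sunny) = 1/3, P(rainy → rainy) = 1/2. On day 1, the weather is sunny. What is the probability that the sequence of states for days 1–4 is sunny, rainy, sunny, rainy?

2/9

Day 1 is given. For each transition, use the conditional probability from the current state:
P(rainy | sunny) = 2/3; P(sunny | rainy) = 1/2; P(rainy | sunny) = 2/3.
P = 2/3 × 1/2 × 2/3 = 4/18 = 2/9.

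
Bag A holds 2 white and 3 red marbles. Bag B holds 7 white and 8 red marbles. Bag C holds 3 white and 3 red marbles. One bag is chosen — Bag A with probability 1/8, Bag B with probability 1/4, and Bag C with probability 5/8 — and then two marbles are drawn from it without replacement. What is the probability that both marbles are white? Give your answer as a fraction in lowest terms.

3/16

From Bag A: P(both white) = (2/5)(1/4) = 1/10.
From Bag B: P(both white) = (7/15)(6/14) = 1/5.
From Bag C: P(both white) = (3/6)(2/5) = 1/5.
Total probability = (1/8)(1/10) + (1/4)(1/5) + (5/8)(1/5) = 3/16.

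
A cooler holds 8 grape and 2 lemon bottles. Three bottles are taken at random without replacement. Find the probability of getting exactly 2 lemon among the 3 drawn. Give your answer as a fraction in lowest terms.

One ordering (lemon drawn first) has probability 2/10 × 1/9 × 8/8 = 16/720 = 1/45.
There are C(3,2) = 3 such orderings, each equally likely, so P = 3 × 1/45 = 1/15.

1/15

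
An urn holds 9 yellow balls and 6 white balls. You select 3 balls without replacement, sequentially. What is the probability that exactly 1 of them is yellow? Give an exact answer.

One ordering (yellow drawn first) has probability 9/15 × 6/14 × 5/13 = 270/2730 = 9/91.
There are C(3,1) = 3 such orderings, each equally likely, so P = 3 × 9/91 = 27/91.

27/91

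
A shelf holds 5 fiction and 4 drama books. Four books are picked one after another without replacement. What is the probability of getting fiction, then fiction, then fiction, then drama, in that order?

5/63

Chain rule:
P = 5/9 × 4/8 × 3/7 × 4/6 = 240/3024 = 5/63.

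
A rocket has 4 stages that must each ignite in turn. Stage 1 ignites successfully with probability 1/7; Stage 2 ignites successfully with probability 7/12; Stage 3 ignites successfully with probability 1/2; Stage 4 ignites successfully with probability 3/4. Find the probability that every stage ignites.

The events are sequential, so multiply the conditional probabilities:
P = 1/7 × 7/12 × 1/2 × 3/4 = 21/672 = 1/32.

1/32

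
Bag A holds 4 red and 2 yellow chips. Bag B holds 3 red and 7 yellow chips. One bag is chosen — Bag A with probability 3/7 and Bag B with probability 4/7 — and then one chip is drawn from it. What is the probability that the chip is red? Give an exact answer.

From Bag A: P(red) = 4/6.
From Bag B: P(red) = 3/10.
Total probability = (3/7)(4/6) + (4/7)(3/10) = 16/35.

16/35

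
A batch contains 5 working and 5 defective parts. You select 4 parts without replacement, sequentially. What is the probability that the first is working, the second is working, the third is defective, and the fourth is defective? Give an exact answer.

Chain rule:
P = 5/10 × 4/9 × 5/8 × 4/7 = 400/5040 = 5/63.

5/63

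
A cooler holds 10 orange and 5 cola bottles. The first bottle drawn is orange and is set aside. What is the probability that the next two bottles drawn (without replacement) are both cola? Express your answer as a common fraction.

After the first draw, 5 of the remaining 14 bottles are cola.
P = 5/14 × 4/13 = 20/182 = 10/91.

10/91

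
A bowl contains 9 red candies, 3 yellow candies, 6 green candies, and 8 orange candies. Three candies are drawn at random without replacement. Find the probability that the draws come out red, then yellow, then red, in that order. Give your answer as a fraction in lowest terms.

9/650

Chain rule:
P = 9/26 × 3/25 × 8/24 = 216/15600 = 9/650.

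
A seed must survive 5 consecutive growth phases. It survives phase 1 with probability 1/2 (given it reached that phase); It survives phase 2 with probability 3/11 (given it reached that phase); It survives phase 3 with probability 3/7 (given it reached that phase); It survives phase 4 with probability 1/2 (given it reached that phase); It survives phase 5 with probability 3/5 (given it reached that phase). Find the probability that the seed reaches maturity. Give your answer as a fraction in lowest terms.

Each stage is reached only if all earlier stages succeed, so
P = 1/2 × 3/11 × 3/7 × 1/2 × 3/5 = 27/1540.

27/1540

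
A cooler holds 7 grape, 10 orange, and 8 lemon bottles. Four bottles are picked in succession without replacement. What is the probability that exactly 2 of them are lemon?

One ordering (lemon drawn first) has probability 8/25 × 7/24 × 17/23 × 16/22 = 15232/303600 = 952/18975.
There are C(4,2) = 6 such orderings, each equally likely, so P = 6 × 952/18975 = 1904/6325.

1904/6325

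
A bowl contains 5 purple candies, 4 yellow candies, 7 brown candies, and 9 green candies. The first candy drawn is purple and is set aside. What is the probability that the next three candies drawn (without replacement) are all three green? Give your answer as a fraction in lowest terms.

21/506

With the first candy removed, 9 green remain out of 24.
P = 9/24 × 8/23 × 7/22 = 504/12144 = 21/506.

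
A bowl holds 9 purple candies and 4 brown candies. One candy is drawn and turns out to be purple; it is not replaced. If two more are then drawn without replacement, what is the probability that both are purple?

With the first candy removed, 8 purple remain out of 12.
P = 8/12 × 7/11 = 56/132 = 14/33.

14/33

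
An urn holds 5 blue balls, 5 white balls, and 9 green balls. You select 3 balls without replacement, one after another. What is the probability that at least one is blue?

P(no blue) = 14/19 × 13/18 × 12/17 = 2184/5814 = 364/969.
P(at least one) = 1 − 364/969 = 605/969.

605/969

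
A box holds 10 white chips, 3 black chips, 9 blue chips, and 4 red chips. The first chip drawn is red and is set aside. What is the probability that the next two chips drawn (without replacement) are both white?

3/20

After the first draw, 10 of the remaining 25 chips are white.
P = 10/25 × 9/24 = 90/600 = 3/20.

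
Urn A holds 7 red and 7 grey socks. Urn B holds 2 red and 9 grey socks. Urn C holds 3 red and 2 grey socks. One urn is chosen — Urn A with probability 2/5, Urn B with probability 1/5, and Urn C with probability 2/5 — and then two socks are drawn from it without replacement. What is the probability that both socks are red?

772/3575

From Urn A: P(both red) = (7/14)(6/13) = 3/13.
From Urn B: P(both red) = (2/11)(1/10) = 1/55.
From Urn C: P(both red) = (3/5)(2/4) = 3/10.
Total probability = (2/5)(3/13) + (1/5)(1/55) + (2/5)(3/10) = 772/3575.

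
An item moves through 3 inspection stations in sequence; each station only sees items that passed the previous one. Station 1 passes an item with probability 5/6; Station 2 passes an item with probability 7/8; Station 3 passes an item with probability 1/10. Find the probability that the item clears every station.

7/96

Each stage is reached only if all earlier stages succeed, so
P = 5/6 × 7/8 × 1/10 = 35/480 = 7/96.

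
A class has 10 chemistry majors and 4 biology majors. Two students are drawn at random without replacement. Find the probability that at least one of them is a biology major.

P(no biology majors) = 10/14 × 9/13 = 90/182 = 45/91.
P(at least one) = 1 − 45/91 = 46/91.

46/91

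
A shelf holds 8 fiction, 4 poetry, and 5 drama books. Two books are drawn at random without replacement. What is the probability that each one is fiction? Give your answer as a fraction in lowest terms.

P(all fiction) = 8/17 × 7/16 = 56/272 = 7/34.

7/34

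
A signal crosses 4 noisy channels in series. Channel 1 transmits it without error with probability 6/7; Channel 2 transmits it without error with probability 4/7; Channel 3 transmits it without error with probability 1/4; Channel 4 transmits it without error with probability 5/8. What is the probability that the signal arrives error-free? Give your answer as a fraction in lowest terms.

Each stage is reached only if all earlier stages succeed, so
P = 6/7 × 4/7 × 1/4 × 5/8 = 120/1568 = 15/196.

15/196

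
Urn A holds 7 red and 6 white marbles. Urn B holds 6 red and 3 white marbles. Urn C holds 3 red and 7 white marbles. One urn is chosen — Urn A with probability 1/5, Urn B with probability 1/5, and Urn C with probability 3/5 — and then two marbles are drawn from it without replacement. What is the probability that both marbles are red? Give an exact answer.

691/3900

From Urn A: P(both red) = (7/13)(6/12) = 7/26.
From Urn B: P(both red) = (6/9)(5/8) = 5/12.
From Urn C: P(both red) = (3/10)(2/9) = 1/15.
Total probability = (1/5)(7/26) + (1/5)(5/12) + (3/5)(1/15) = 691/3900.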